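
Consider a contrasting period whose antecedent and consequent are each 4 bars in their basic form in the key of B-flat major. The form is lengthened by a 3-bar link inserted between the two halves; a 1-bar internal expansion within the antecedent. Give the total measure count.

Basic contrasting period: 4 + 4 = 8 bars.
8 (basic form) + 3 (link) + 1 (internal expansion) = 12.

12 measures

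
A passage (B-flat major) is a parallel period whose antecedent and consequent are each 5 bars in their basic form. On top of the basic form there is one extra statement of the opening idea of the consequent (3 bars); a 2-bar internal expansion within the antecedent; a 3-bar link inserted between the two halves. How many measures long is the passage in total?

Basic parallel period: 5 + 5 = 10 bars.
10 (basic form) + 3 (extra statement) + 2 (internal expansion) + 3 (link) = 18.

18 measures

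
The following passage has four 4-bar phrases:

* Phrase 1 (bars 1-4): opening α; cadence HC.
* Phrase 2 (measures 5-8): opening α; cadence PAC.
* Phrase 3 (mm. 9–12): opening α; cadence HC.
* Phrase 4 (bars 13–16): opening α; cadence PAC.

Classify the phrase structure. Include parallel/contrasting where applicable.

repeated period

The cadence pattern HC–PAC–HC–PAC is weak–strong twice, and phrases 3–4 restate phrases 1–2: a period heard twice, not a double period (which would end weakly at phrase 2).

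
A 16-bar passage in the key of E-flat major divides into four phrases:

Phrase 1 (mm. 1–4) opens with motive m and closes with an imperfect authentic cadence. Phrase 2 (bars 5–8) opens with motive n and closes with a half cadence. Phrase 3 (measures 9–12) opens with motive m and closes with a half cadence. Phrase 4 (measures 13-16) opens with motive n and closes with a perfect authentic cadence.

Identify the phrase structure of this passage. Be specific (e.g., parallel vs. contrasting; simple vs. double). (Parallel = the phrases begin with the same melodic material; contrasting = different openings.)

Four phrases in two halves: the first half (mm. 1-8) ends with a half cadence, the second (mm. 9-16) with a perfect authentic cadence — a large antecedent–consequent pair, i.e. a double period.
Phrase 3 begins with the same material as phrase 1, making it parallel.

parallel double period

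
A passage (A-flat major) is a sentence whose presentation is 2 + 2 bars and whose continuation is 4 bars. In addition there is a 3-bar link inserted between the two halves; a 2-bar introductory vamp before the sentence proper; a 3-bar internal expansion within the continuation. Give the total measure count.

16 measures

Basic sentence: 2 + 2 + 4 = 8 bars.
8 (basic form) + 3 (link) + 2 (introduction) + 3 (internal expansion) = 16.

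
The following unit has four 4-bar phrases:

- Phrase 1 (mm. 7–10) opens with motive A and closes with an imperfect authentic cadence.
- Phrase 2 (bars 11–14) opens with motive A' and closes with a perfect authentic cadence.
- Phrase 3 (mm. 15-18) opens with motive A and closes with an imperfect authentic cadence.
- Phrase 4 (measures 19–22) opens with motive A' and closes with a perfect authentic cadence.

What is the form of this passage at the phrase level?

repeated period

The cadence pattern IAC–PAC–IAC–PAC is weak–strong twice, and phrases 3–4 restate phrases 1–2: a period heard twice, not a double period (which would end weakly at phrase 2).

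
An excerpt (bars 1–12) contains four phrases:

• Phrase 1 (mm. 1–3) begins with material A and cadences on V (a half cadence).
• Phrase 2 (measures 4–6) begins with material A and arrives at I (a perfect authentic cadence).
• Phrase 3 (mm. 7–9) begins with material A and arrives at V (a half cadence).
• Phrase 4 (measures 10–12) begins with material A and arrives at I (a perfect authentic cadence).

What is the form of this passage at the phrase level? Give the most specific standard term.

The cadence pattern HC–PAC–HC–PAC is weak–strong twice, and phrases 3–4 restate phrases 1–2: a period heard twice, not a double period (which would end weakly at phrase 2).

repeated period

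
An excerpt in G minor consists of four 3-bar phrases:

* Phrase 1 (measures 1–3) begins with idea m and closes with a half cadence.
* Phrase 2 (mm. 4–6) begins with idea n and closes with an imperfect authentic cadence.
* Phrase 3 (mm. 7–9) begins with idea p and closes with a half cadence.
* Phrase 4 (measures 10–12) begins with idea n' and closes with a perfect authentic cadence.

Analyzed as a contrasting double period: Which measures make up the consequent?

In a double period the four phrases pair into a large antecedent (phrases 1–2, ending imperfect authentic cadence) and a large consequent (phrases 3–4, ending perfect authentic cadence). The consequent spans bars 7–12.

measures 7–12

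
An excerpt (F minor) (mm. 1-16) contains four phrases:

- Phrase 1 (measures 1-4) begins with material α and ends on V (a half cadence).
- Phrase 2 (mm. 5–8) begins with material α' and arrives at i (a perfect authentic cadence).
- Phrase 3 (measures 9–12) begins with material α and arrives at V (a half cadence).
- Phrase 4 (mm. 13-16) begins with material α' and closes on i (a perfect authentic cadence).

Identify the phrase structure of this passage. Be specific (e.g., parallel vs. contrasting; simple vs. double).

repeated period

The cadence pattern HC–PAC–HC–PAC is weak–strong twice, and phrases 3–4 restate phrases 1–2: a period heard twice, not a double period (which would end weakly at phrase 2).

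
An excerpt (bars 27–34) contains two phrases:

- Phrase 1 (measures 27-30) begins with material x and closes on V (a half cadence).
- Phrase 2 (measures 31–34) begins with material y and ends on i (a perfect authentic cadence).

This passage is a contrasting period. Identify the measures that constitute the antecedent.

The antecedent is the phrase ending with the weaker cadence (half cadence, phrase 1) and the consequent the one ending more conclusively (perfect authentic cadence, phrase 2); the antecedent is mm. 27-30.

measures 27–30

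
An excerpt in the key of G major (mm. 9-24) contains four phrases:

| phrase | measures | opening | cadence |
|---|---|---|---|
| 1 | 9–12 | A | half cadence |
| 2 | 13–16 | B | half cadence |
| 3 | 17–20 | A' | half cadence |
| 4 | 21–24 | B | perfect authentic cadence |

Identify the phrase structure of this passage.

parallel double period

Four phrases in two halves: the first half (measures 9–16) ends with a half cadence, the second (mm. 17-24) with a perfect authentic cadence — a large antecedent–consequent pair, i.e. a double period.
Phrase 3 begins with the same material as phrase 1, making it parallel.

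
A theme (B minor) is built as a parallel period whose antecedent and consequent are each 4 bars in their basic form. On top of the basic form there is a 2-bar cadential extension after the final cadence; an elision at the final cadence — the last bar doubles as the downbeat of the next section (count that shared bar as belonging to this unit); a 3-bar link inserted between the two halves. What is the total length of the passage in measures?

13 measures

Basic parallel period: 4 + 4 = 8 bars.
8 (basic form) + 2 (cadential extension) + 3 (link) = 13.
The elision shares a bar with the next section but does not change this unit's count.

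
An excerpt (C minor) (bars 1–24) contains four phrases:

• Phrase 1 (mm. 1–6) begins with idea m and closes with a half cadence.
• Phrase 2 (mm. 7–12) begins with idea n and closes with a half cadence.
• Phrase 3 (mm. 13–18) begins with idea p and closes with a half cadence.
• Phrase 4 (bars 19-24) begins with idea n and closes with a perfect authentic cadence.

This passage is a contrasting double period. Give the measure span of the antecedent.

In a double period the four phrases pair into a large antecedent (phrases 1–2, ending half cadence) and a large consequent (phrases 3–4, ending perfect authentic cadence). The antecedent spans mm. 1–12.

measures 1–12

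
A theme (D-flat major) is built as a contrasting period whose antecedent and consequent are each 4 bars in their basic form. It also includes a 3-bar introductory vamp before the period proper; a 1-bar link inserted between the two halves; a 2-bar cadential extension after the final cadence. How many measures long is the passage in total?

Basic contrasting period: 4 + 4 = 8 bars.
8 (basic form) + 3 (introduction) + 1 (link) + 2 (cadential extension) = 14.

14 measures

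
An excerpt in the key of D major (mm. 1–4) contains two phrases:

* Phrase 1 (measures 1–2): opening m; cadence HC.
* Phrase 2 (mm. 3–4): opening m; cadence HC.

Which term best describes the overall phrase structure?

repeated phrase

Both phrases have the same opening (m) and the same cadence (half cadence): the second is a restatement, not a consequent, so this is a repeated phrase rather than a period.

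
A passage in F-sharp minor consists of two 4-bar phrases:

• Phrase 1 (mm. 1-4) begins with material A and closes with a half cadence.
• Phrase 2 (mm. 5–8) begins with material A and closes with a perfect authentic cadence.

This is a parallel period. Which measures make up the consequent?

measures 5–8

The phrase ending with the weaker cadence (half cadence) is the antecedent; the one ending more conclusively (perfect authentic cadence) is the consequent. The consequent is measures 5–8.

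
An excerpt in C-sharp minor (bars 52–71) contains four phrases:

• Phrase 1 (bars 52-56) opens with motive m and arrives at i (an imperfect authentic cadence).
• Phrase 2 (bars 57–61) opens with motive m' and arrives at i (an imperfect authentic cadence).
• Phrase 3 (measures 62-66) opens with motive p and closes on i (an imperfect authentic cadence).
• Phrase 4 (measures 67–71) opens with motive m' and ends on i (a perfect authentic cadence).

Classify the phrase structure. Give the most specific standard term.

Four phrases in two halves: the first half (measures 52–61) ends with an imperfect authentic cadence, the second (bars 62–71) with a perfect authentic cadence — a large antecedent–consequent pair, i.e. a double period.
Phrase 3 begins with different material from phrase 1, making it contrasting.

contrasting double period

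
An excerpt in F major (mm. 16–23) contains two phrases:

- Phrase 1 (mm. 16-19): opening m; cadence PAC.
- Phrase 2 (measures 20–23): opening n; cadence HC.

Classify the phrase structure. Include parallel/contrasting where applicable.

The second phrase closes with a half cadence, which is not stronger than the first phrase's perfect authentic cadence; without a weak→strong cadential pair there is no antecedent–consequent relationship, so this is a phrase group rather than a period.

phrase group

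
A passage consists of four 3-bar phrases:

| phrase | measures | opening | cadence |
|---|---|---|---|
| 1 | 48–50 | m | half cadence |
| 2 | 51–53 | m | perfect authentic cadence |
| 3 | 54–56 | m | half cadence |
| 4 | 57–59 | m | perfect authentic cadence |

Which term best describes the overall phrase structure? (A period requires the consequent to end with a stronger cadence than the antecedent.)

repeated period

The cadence pattern HC–PAC–HC–PAC is weak–strong twice, and phrases 3–4 restate phrases 1–2: a period heard twice, not a double period (which would end weakly at phrase 2).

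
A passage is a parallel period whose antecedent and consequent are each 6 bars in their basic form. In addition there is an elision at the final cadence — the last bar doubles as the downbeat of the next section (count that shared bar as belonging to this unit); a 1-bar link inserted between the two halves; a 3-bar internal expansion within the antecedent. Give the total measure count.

Basic parallel period: 6 + 6 = 12 bars.
12 (basic form) + 1 (link) + 3 (internal expansion) = 16.
The elision shares a bar with the next section but does not change this unit's count.

16 measures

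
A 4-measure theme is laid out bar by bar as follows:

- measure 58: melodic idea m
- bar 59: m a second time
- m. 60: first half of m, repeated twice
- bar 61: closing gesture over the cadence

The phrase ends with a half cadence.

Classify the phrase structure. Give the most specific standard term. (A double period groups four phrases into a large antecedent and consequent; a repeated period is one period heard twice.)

sentence

Basic idea (m. 58) + its repetition (bar 59) form the presentation; fragmentation and cadence (measures 60–61) form the continuation — the 4-bar whole is a sentence.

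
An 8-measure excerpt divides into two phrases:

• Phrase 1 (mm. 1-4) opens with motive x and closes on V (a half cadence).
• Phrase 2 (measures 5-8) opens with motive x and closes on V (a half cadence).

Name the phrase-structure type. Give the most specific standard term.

repeated phrase

Both phrases have the same opening (x) and the same cadence (half cadence): the second is a restatement, not a consequent, so this is a repeated phrase rather than a period.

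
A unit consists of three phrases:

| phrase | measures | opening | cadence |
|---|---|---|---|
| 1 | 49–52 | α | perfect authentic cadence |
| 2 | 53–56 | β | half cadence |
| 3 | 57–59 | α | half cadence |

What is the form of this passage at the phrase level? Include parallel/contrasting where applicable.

The final phrase closes with a half cadence, which is not stronger than the preceding half cadence; the 3 phrases lack an overall antecedent–consequent design and so form a phrase group.

phrase group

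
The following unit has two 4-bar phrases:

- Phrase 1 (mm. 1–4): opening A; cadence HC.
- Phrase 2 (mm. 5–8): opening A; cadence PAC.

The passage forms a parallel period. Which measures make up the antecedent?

measures 1–4

The phrase ending with the weaker cadence (half cadence) is the antecedent; the one ending more conclusively (perfect authentic cadence) is the consequent. The antecedent is measures 1–4.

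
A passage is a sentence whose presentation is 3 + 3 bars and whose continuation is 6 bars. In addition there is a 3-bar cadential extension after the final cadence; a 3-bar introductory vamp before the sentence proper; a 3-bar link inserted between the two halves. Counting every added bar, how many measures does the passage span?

Basic sentence: 3 + 3 + 6 = 12 bars.
12 (basic form) + 3 (cadential extension) + 3 (introduction) + 3 (link) = 21.

21 measures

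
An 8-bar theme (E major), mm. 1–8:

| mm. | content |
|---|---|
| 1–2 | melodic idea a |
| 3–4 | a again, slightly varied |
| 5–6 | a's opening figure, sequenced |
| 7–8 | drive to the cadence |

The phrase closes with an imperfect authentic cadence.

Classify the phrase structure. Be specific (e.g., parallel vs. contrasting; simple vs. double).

sentence

Basic idea (bars 1–2) + its repetition (mm. 3-4) form the presentation; fragmentation and cadence (mm. 5–8) form the continuation — the 8-bar whole is a sentence.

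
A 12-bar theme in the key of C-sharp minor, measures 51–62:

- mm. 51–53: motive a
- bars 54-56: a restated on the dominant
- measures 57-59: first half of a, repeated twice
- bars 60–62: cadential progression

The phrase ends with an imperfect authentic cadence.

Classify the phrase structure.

Basic idea (measures 51–53) + its repetition (mm. 54–56) form the presentation; fragmentation and cadence (mm. 57–62) form the continuation — the 12-bar whole is a sentence.

sentence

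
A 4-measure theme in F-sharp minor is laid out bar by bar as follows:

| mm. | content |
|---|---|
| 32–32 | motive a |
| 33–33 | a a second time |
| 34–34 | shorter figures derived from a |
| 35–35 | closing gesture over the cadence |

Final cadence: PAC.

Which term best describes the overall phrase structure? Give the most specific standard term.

Basic idea (bar 32) + its repetition (measure 33) form the presentation; fragmentation and cadence (mm. 34–35) form the continuation — the 4-bar whole is a sentence.

sentence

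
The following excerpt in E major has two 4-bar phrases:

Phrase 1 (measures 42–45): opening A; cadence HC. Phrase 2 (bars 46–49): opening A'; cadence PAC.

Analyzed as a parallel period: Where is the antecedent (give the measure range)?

measures 42–45

The antecedent is the phrase ending with the weaker cadence (half cadence, phrase 1) and the consequent the one ending more conclusively (perfect authentic cadence, phrase 2); the antecedent is mm. 42–45.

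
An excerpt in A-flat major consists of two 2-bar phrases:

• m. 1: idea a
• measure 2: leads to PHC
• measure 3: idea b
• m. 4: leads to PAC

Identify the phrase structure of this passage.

Phrase 1 ends with a Phrygian half cadence (weaker) and phrase 2 with a perfect authentic cadence (stronger): antecedent + consequent = a period.
The two phrases open with different material (a / b), so the period is contrasting.

contrasting period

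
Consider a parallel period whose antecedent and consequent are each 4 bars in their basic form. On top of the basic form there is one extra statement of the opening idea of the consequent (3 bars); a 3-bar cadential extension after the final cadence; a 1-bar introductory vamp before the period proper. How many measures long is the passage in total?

Basic parallel period: 4 + 4 = 8 bars.
8 (basic form) + 3 (extra statement) + 3 (cadential extension) + 1 (introduction) = 15.

15 measures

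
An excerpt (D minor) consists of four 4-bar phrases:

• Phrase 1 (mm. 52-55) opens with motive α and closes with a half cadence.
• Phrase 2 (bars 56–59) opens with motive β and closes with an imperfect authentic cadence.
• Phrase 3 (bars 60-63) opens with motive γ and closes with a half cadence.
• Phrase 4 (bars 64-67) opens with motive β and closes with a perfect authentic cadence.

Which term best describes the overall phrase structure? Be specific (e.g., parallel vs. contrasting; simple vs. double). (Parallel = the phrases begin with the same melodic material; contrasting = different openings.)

contrasting double period

Four phrases in two halves: the first half (mm. 52–59) ends with an imperfect authentic cadence, the second (bars 60-67) with a perfect authentic cadence — a large antecedent–consequent pair, i.e. a double period.
Phrase 3 begins with different material from phrase 1, making it contrasting.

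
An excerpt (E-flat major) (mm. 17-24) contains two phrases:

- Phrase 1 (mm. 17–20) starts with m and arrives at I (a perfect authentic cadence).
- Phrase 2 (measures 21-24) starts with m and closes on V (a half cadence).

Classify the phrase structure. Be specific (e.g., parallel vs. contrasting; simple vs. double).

The second phrase closes with a half cadence, which is not stronger than the first phrase's perfect authentic cadence; without a weak→strong cadential pair there is no antecedent–consequent relationship, so this is a phrase group rather than a period.

phrase group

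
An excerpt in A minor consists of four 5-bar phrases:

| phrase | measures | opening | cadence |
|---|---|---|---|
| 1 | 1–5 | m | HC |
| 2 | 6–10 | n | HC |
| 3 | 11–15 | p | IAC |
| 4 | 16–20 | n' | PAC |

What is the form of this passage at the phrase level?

Four phrases in two halves: the first half (measures 1-10) ends with a half cadence, the second (bars 11–20) with a perfect authentic cadence — a large antecedent–consequent pair, i.e. a double period.
Phrase 3 begins with different material from phrase 1, making it contrasting.

contrasting double period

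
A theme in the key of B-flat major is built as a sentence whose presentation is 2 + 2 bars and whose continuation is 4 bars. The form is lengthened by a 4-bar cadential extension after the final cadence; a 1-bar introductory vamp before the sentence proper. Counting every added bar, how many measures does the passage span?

13 measures

Basic sentence: 2 + 2 + 4 = 8 bars.
8 (basic form) + 4 (cadential extension) + 1 (introduction) = 13.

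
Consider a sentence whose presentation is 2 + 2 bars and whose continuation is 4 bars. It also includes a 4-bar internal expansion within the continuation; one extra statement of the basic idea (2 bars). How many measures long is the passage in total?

Basic sentence: 2 + 2 + 4 = 8 bars.
8 (basic form) + 4 (internal expansion) + 2 (extra statement) = 14.

14 measures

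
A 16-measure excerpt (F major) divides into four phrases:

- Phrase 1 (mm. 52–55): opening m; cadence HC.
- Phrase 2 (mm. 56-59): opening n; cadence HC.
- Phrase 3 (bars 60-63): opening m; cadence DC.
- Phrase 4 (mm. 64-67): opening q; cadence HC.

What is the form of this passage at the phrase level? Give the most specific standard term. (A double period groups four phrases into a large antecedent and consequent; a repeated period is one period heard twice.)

phrase group

Phrase 4 ends with a half cadence, no stronger than phrase 2's half cadence, so the four phrases do not form a double period; nor do phrases 3–4 duplicate 1–2, so it is not a repeated period. With no phrase reaching a conclusive cadence, the passage is a phrase group.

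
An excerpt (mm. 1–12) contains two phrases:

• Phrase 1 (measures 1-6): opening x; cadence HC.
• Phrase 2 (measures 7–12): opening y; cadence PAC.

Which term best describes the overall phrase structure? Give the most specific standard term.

Phrase 1 ends with a half cadence (weaker) and phrase 2 with a perfect authentic cadence (stronger): antecedent + consequent = a period.
The two phrases open with different material (x / y), so the period is contrasting.

contrasting period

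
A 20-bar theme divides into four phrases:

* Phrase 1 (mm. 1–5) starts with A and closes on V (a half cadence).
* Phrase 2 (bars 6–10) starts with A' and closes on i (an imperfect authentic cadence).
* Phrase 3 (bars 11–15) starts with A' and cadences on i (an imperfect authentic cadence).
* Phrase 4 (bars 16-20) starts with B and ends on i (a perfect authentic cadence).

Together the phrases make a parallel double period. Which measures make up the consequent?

measures 11–20

In a double period the first pair of phrases (ending imperfect authentic cadence) is the large antecedent and the second pair (ending perfect authentic cadence) is the large consequent; the consequent is measures 11–20.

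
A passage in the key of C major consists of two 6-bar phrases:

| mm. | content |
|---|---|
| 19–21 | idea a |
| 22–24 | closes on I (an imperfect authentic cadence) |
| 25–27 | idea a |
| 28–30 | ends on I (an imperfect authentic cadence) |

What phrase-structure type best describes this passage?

Both phrases have the same opening (a) and the same cadence (imperfect authentic cadence): the second is a restatement, not a consequent, so this is a repeated phrase rather than a period.

repeated phrase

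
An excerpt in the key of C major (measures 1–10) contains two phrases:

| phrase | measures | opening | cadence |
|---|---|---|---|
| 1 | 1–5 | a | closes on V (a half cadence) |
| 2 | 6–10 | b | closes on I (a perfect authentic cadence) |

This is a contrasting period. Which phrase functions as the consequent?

The phrase ending with the weaker cadence (half cadence) is the antecedent; the one ending more conclusively (perfect authentic cadence) is the consequent. The consequent is phrase 2.

phrase 2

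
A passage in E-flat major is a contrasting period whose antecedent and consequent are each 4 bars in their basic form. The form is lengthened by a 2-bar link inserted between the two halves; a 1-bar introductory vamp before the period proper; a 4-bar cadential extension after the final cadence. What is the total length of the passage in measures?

Basic contrasting period: 4 + 4 = 8 bars.
8 (basic form) + 2 (link) + 1 (introduction) + 4 (cadential extension) = 15.

15 measures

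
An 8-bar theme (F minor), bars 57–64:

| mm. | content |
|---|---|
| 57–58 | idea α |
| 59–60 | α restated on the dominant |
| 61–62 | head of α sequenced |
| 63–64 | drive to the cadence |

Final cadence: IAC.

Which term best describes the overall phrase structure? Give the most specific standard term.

sentence

Basic idea (measures 57-58) + its repetition (measures 59-60) form the presentation; fragmentation and cadence (measures 61–64) form the continuation — the 8-bar whole is a sentence.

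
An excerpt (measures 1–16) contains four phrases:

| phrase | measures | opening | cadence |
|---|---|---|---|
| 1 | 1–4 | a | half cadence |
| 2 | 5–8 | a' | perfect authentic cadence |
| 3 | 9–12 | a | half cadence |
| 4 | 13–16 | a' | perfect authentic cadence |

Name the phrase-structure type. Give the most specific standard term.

repeated period

The cadence pattern HC–PAC–HC–PAC is weak–strong twice, and phrases 3–4 restate phrases 1–2: a period heard twice, not a double period (which would end weakly at phrase 2).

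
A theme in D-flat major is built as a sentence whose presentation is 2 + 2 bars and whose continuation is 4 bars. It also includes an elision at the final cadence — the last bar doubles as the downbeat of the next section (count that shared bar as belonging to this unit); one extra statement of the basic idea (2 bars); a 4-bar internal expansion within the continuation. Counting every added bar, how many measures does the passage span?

Basic sentence: 2 + 2 + 4 = 8 bars.
8 (basic form) + 2 (extra statement) + 4 (internal expansion) = 14.
The elision shares a bar with the next section but does not change this unit's count.

14 measures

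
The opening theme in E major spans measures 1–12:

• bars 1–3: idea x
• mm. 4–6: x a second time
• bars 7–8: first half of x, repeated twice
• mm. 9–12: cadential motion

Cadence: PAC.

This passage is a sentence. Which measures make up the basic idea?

measures 1–3

The presentation of a sentence is the basic idea (mm. 1–3) plus its repetition (mm. 4–6); the basic idea is therefore bars 1–3.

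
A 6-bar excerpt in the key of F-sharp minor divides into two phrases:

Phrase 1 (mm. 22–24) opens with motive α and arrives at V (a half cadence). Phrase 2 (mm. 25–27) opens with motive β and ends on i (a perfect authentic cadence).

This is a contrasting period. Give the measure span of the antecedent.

measures 22–24

The phrase ending with the weaker cadence (half cadence) is the antecedent; the one ending more conclusively (perfect authentic cadence) is the consequent. The antecedent is measures 22–24.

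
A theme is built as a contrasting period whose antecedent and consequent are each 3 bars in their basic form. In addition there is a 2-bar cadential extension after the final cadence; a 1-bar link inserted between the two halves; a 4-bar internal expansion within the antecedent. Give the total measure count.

Basic contrasting period: 3 + 3 = 6 bars.
6 (basic form) + 2 (cadential extension) + 1 (link) + 4 (internal expansion) = 13.

13 measures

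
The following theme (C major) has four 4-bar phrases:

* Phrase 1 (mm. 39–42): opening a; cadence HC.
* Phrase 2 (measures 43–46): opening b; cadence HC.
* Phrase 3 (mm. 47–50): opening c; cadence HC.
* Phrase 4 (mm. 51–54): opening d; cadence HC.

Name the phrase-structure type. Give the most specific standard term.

phrase group

Phrase 4 ends with a half cadence, no stronger than phrase 2's half cadence, so the four phrases do not form a double period; nor do phrases 3–4 duplicate 1–2, so it is not a repeated period. With no phrase reaching a conclusive cadence, the passage is a phrase group.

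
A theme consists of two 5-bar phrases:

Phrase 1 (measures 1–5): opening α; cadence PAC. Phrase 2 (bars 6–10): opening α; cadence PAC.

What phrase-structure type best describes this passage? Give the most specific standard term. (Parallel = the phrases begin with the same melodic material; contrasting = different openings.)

Both phrases have the same opening (α) and the same cadence (perfect authentic cadence): the second is a restatement, not a consequent, so this is a repeated phrase rather than a period.

repeated phrase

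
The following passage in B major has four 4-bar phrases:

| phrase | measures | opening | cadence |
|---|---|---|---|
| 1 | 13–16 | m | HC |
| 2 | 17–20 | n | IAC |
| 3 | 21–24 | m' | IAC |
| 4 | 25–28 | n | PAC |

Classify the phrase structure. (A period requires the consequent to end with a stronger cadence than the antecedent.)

Four phrases in two halves: the first half (mm. 13–20) ends with an imperfect authentic cadence, the second (measures 21–28) with a perfect authentic cadence — a large antecedent–consequent pair, i.e. a double period.
Phrase 3 begins with the same material as phrase 1, making it parallel.

parallel double period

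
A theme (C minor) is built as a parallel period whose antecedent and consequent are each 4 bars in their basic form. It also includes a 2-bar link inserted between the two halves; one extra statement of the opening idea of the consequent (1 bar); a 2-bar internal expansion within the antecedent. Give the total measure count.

13 measures

Basic parallel period: 4 + 4 = 8 bars.
8 (basic form) + 2 (link) + 1 (extra statement) + 2 (internal expansion) = 13.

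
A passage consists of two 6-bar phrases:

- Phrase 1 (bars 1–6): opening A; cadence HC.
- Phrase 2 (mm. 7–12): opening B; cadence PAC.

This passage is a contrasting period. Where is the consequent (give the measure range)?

The antecedent is the phrase ending with the weaker cadence (half cadence, phrase 1) and the consequent the one ending more conclusively (perfect authentic cadence, phrase 2); the consequent is bars 7–12.

measures 7–12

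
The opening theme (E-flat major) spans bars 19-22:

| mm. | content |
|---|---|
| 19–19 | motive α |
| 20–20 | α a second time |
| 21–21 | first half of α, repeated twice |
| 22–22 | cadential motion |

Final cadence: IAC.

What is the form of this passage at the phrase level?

Basic idea (m. 19) + its repetition (measure 20) form the presentation; fragmentation and cadence (mm. 21-22) form the continuation — the 4-bar whole is a sentence.

sentence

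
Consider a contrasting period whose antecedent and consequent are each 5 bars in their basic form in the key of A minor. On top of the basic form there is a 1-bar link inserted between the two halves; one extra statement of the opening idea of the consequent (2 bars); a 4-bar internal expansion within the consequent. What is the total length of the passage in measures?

17 measures

Basic contrasting period: 5 + 5 = 10 bars.
10 (basic form) + 1 (link) + 2 (extra statement) + 4 (internal expansion) = 17.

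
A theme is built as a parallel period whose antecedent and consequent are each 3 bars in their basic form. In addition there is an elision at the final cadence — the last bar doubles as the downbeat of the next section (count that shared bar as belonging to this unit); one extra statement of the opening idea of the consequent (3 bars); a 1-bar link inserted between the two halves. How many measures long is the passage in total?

Basic parallel period: 3 + 3 = 6 bars.
6 (basic form) + 3 (extra statement) + 1 (link) = 10.
The elision shares a bar with the next section but does not change this unit's count.

10 measures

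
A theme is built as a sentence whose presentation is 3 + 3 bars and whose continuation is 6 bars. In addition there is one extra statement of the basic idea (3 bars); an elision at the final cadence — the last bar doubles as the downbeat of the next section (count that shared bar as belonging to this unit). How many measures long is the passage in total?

15 measures

Basic sentence: 3 + 3 + 6 = 12 bars.
12 (basic form) + 3 (extra statement) = 15.
The elision shares a bar with the next section but does not change this unit's count.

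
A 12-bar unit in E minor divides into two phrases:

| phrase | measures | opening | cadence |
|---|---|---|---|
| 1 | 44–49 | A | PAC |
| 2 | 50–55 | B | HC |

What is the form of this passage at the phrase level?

The second phrase closes with a half cadence, which is not stronger than the first phrase's perfect authentic cadence; without a weak→strong cadential pair there is no antecedent–consequent relationship, so this is a phrase group rather than a period.

phrase group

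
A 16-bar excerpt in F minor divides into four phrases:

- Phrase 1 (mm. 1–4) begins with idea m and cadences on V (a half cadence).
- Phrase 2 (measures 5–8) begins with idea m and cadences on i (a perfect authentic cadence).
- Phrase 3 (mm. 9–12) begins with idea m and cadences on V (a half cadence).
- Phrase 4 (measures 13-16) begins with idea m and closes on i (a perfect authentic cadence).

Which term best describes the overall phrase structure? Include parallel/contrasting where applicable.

repeated period

The cadence pattern HC–PAC–HC–PAC is weak–strong twice, and phrases 3–4 restate phrases 1–2: a period heard twice, not a double period (which would end weakly at phrase 2).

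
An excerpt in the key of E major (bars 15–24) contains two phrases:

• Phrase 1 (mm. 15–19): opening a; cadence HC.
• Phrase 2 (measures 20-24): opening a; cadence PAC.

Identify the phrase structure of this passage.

parallel period

Phrase 1 ends with a half cadence (weaker) and phrase 2 with a perfect authentic cadence (stronger): antecedent + consequent = a period.
The two phrases open with the same material (a / a), so the period is parallel.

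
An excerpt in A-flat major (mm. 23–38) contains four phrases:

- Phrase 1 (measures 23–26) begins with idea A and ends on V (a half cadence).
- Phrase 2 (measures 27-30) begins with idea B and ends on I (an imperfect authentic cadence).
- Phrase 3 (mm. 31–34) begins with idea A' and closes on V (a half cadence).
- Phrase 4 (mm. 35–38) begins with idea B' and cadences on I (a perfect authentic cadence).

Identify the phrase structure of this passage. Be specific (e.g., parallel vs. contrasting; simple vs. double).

parallel double period

Four phrases in two halves: the first half (mm. 23–30) ends with an imperfect authentic cadence, the second (bars 31-38) with a perfect authentic cadence — a large antecedent–consequent pair, i.e. a double period.
Phrase 3 begins with the same material as phrase 1, making it parallel.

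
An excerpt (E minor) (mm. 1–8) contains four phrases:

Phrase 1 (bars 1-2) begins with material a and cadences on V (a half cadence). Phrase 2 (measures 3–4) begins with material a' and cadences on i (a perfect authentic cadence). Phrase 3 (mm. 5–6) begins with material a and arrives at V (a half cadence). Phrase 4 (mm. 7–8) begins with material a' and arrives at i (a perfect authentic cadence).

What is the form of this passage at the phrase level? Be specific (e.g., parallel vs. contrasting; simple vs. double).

repeated period

The cadence pattern HC–PAC–HC–PAC is weak–strong twice, and phrases 3–4 restate phrases 1–2: a period heard twice, not a double period (which would end weakly at phrase 2).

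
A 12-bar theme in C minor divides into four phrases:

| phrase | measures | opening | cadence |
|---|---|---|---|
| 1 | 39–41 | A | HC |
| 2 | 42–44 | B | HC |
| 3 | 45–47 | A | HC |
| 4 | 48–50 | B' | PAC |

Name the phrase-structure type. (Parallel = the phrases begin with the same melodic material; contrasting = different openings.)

Four phrases in two halves: the first half (mm. 39-44) ends with a half cadence, the second (bars 45–50) with a perfect authentic cadence — a large antecedent–consequent pair, i.e. a double period.
Phrase 3 begins with the same material as phrase 1, making it parallel.

parallel double period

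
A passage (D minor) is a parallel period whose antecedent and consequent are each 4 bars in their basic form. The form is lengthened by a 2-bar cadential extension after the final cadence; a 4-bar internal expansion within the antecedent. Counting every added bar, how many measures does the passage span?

14 measures

Basic parallel period: 4 + 4 = 8 bars.
8 (basic form) + 2 (cadential extension) + 4 (internal expansion) = 14.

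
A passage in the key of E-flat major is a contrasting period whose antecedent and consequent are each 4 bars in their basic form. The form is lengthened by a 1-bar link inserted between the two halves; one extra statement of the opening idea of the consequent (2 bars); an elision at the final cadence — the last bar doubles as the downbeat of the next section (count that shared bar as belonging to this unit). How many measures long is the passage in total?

11 measures

Basic contrasting period: 4 + 4 = 8 bars.
8 (basic form) + 1 (link) + 2 (extra statement) = 11.
The elision shares a bar with the next section but does not change this unit's count.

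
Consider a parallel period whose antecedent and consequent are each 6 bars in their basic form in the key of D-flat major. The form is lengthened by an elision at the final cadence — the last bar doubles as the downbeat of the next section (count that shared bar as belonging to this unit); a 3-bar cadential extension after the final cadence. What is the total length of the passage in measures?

Basic parallel period: 6 + 6 = 12 bars.
12 (basic form) + 3 (cadential extension) = 15.
The elision shares a bar with the next section but does not change this unit's count.

15 measures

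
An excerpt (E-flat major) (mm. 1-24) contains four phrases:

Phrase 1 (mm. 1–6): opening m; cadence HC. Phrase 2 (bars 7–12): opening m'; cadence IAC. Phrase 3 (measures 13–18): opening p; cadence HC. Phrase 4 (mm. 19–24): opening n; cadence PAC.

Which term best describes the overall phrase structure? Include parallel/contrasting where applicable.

contrasting double period

Four phrases in two halves: the first half (bars 1–12) ends with an imperfect authentic cadence, the second (mm. 13-24) with a perfect authentic cadence — a large antecedent–consequent pair, i.e. a double period.
Phrase 3 begins with different material from phrase 1, making it contrasting.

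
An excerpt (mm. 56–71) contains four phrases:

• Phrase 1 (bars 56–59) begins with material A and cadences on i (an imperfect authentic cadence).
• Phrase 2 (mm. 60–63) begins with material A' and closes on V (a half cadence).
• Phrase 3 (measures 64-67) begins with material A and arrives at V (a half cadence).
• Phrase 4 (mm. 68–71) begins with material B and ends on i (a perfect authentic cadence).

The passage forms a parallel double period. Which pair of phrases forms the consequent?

phrases 3 and 4

In a double period the first pair of phrases (ending half cadence) is the large antecedent and the second pair (ending perfect authentic cadence) is the large consequent; the consequent is phrases 3 and 4.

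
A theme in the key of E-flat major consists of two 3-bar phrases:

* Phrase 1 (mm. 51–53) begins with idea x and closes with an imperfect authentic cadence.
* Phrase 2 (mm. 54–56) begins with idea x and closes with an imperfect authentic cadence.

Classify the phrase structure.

repeated phrase

Both phrases have the same opening (x) and the same cadence (imperfect authentic cadence): the second is a restatement, not a consequent, so this is a repeated phrase rather than a period.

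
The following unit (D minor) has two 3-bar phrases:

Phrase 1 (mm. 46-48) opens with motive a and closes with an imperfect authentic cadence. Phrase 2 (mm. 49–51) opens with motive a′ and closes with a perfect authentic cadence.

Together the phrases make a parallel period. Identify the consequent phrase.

phrase 2

The phrase ending with the weaker cadence (imperfect authentic cadence) is the antecedent; the one ending more conclusively (perfect authentic cadence) is the consequent. The consequent is phrase 2.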